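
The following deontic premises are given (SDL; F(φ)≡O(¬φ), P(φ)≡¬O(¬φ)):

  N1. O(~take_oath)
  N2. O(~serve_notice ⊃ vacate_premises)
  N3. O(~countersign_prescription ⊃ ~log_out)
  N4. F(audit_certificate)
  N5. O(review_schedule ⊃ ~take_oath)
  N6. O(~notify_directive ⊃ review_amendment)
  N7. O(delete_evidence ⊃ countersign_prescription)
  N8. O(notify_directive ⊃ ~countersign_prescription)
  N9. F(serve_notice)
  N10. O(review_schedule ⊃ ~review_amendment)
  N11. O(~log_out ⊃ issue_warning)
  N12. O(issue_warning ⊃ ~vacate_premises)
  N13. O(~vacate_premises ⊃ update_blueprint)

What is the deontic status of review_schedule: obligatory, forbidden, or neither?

Premise 9 is F(serve_notice), i.e. O(~serve_notice).
With premise 2, O(~serve_notice ⊃ vacate_premises), the K-axiom yields O(vacate_premises).
The contrapositive of premise 12 (O(issue_warning ⊃ ~vacate_premises)) is O(vacate_premises ⊃ ~issue_warning), and O(vacate_premises) is already established, so O(~issue_warning).
Premise 11 is O(~log_out ⊃ issue_warning); contrapositively O(~issue_warning ⊃ log_out). Since O(~issue_warning) holds, K gives O(log_out).
Premise 3 is O(~countersign_prescription ⊃ ~log_out); contrapositively O(log_out ⊃ countersign_prescription). Since O(log_out) holds, K gives O(countersign_prescription).
The contrapositive of premise 8 (O(notify_directive ⊃ ~countersign_prescription)) is O(countersign_prescription ⊃ ~notify_directive), and O(countersign_prescription) is already established, so O(~notify_directive).
With premise 6, O(~notify_directive ⊃ review_amendment), the K-axiom yields O(review_amendment).
Premise 10 is O(review_schedule ⊃ ~review_amendment); contrapositively O(review_amendment ⊃ ~review_schedule). Since O(review_amendment) holds, K gives O(~review_schedule).
Premises 1, 4, 5, 7, 13 do not contribute to this derivation.
Thus O(~review_schedule), which is F(review_schedule): review_schedule is forbidden.

Forbidden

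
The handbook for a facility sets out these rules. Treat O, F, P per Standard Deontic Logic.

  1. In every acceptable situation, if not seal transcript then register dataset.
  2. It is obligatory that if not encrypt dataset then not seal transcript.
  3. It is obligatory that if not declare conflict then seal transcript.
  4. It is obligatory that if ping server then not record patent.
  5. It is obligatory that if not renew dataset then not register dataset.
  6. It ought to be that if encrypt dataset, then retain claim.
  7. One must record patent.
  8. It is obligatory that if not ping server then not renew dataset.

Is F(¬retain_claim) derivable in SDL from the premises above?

Premise 7 gives O(record_patent).
Premise 4, O(ping_server → ¬record_patent), contraposes to O(record_patent → ¬ping_server); with O(record_patent) we get O(¬ping_server).
Applying K to premise 8 (O(¬ping_server → ¬renew_dataset)) and O(¬ping_server) yields O(¬renew_dataset).
With premise 5, O(¬renew_dataset → ¬register_dataset), the K-axiom yields O(¬register_dataset).
The contrapositive of premise 1 (O(¬seal_transcript → register_dataset)) is O(¬register_dataset → seal_transcript), and O(¬register_dataset) is already established, so O(seal_transcript).
Premise 2 is O(¬encrypt_dataset → ¬seal_transcript); contrapositively O(seal_transcript → encrypt_dataset). Since O(seal_transcript) holds, K gives O(encrypt_dataset).
From O(encrypt_dataset) and premise 6, O(encrypt_dataset → retain_claim), we obtain O(retain_claim).
Premise 3 does not contribute to this derivation.
So O(retain_claim) holds, i.e. F(¬retain_claim). The claim follows.

Yes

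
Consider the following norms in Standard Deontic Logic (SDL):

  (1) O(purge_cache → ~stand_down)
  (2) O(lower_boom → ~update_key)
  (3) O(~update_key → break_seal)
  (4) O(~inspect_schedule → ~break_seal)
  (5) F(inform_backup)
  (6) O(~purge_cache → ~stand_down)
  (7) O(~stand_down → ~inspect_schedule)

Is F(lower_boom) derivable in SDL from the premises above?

Yes

Premises 1 and 6 cover both cases: O(purge_cache → ~stand_down) and O(~purge_cache → ~stand_down). Since purge_cache ∨ ~purge_cache is a tautology, O(~stand_down) follows.
With premise 7, O(~stand_down → ~inspect_schedule), the K-axiom yields O(~inspect_schedule).
From O(~inspect_schedule) and premise 4, O(~inspect_schedule → ~break_seal), we obtain O(~break_seal).
The contrapositive of premise 3 (O(~update_key → break_seal)) is O(~break_seal → update_key), and O(~break_seal) is already established, so O(update_key).
Premise 2, O(lower_boom → ~update_key), contraposes to O(update_key → ~lower_boom); with O(update_key) we get O(~lower_boom).
Premise 5 does not contribute to this derivation.
So O(~lower_boom) holds, i.e. F(lower_boom). The claim follows.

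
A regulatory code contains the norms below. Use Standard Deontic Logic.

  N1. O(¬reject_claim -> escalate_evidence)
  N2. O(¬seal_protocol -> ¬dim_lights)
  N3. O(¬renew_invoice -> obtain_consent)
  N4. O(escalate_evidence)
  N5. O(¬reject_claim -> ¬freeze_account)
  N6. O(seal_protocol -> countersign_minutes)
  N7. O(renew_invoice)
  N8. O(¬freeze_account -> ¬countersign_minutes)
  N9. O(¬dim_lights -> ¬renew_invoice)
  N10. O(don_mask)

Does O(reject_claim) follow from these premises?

Premise 7 states O(renew_invoice) outright.
Premise 9 is O(¬dim_lights -> ¬renew_invoice); contrapositively O(renew_invoice -> dim_lights). Since O(renew_invoice) holds, K gives O(dim_lights).
The contrapositive of premise 2 (O(¬seal_protocol -> ¬dim_lights)) is O(dim_lights -> seal_protocol), and O(dim_lights) is already established, so O(seal_protocol).
From O(seal_protocol) and premise 6, O(seal_protocol -> countersign_minutes), we obtain O(countersign_minutes).
Premise 8, O(¬freeze_account -> ¬countersign_minutes), contraposes to O(countersign_minutes -> freeze_account); with O(countersign_minutes) we get O(freeze_account).
The contrapositive of premise 5 (O(¬reject_claim -> ¬freeze_account)) is O(freeze_account -> reject_claim), and O(freeze_account) is already established, so O(reject_claim).
Premises 1, 3, 4, 10 do not contribute to this derivation.
So O(reject_claim) follows.

Yes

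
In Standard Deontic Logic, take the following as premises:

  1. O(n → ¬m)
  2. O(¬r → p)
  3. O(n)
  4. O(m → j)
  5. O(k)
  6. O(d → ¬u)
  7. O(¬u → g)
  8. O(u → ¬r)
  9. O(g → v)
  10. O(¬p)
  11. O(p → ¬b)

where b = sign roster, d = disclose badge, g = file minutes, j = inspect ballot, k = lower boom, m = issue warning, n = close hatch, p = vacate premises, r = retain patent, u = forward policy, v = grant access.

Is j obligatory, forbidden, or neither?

Premise 4 is O(m → j), but O(m) is not derivable from the premises, so it does not yield O(j).
No premise or chain of K-axiom applications forces O(j), and none forces O(¬j). So j is neither obligatory nor forbidden under these norms.

Neither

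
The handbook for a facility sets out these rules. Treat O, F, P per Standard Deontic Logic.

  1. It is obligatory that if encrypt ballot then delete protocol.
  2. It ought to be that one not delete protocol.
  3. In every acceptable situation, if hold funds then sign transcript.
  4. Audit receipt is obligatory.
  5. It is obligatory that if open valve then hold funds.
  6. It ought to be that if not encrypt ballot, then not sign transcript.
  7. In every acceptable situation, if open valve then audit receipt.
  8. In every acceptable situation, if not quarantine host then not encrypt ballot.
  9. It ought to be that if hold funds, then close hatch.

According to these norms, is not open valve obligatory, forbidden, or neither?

Premise 2 states O(¬delete_protocol) outright.
The contrapositive of premise 1 (O(encrypt_ballot → delete_protocol)) is O(¬delete_protocol → ¬encrypt_ballot), and O(¬delete_protocol) is already established, so O(¬encrypt_ballot).
From O(¬encrypt_ballot) and premise 6, O(¬encrypt_ballot → ¬sign_transcript), we obtain O(¬sign_transcript).
The contrapositive of premise 3 (O(hold_funds → sign_transcript)) is O(¬sign_transcript → ¬hold_funds), and O(¬sign_transcript) is already established, so O(¬hold_funds).
Premise 5, O(open_valve → hold_funds), contraposes to O(¬hold_funds → ¬open_valve); with O(¬hold_funds) we get O(¬open_valve).
Premises 4, 7, 8, 9 do not contribute to this derivation.
Hence ¬open_valve is obligatory.

Obligatory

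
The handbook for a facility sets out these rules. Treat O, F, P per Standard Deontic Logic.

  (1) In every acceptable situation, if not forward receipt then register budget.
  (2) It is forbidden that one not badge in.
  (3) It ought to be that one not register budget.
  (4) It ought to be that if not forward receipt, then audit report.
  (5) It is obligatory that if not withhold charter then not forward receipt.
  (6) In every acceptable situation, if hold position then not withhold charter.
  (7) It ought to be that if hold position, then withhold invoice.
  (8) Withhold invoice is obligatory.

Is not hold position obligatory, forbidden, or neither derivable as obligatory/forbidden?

Premise 3 states O(¬register_budget) outright.
Premise 1, O(¬forward_receipt → register_budget), contraposes to O(¬register_budget → forward_receipt); with O(¬register_budget) we get O(forward_receipt).
Premise 5 is O(¬withhold_charter → ¬forward_receipt); contrapositively O(forward_receipt → withhold_charter). Since O(forward_receipt) holds, K gives O(withhold_charter).
Premise 6, O(hold_position → ¬withhold_charter), contraposes to O(withhold_charter → ¬hold_position); with O(withhold_charter) we get O(¬hold_position).
Premises 2, 4, 7, 8 do not contribute to this derivation.
Hence ¬hold_position is obligatory.

Obligatory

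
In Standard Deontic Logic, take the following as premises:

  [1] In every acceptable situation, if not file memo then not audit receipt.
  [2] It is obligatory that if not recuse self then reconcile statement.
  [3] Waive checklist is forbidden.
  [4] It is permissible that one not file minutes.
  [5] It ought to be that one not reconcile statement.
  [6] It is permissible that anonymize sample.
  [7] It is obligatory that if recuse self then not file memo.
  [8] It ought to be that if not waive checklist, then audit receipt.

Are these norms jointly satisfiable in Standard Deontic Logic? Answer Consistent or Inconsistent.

Inconsistent

Premise 3 is F(waive_checklist), i.e. O(¬waive_checklist).
Applying K to premise 8 (O(¬waive_checklist → audit_receipt)) and O(¬waive_checklist) yields O(audit_receipt).
Premise 1, O(¬file_memo → ¬audit_receipt), contraposes to O(audit_receipt → file_memo); with O(audit_receipt) we get O(file_memo).
Premise 7 is O(recuse_self → ¬file_memo); contrapositively O(file_memo → ¬recuse_self). Since O(file_memo) holds, K gives O(¬recuse_self).
With premise 2, O(¬recuse_self → reconcile_statement), the K-axiom yields O(reconcile_statement).
But premise 5 directly asserts O(¬reconcile_statement).
We now have both O(reconcile_statement) and O(¬reconcile_statement) — reconcile_statement is simultaneously obligatory and forbidden, violating the D-axiom.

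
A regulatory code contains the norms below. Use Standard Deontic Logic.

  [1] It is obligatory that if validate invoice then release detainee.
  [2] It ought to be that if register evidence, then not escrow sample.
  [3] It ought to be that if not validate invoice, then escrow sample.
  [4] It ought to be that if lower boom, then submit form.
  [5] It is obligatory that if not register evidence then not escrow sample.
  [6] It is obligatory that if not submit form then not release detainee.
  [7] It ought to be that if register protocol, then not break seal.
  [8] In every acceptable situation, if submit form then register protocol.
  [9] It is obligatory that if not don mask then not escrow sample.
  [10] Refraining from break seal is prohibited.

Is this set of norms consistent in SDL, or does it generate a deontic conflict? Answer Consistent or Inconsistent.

Inconsistent

By case analysis on register_evidence: premise 2 gives O(register_evidence → ¬escrow_sample) and premise 5 gives O(¬register_evidence → ¬escrow_sample), so O(¬escrow_sample) either way.
Premise 3 is O(¬validate_invoice → escrow_sample); contrapositively O(¬escrow_sample → validate_invoice). Since O(¬escrow_sample) holds, K gives O(validate_invoice).
With premise 1, O(validate_invoice → release_detainee), the K-axiom yields O(release_detainee).
The contrapositive of premise 6 (O(¬submit_form → ¬release_detainee)) is O(release_detainee → submit_form), and O(release_detainee) is already established, so O(submit_form).
From O(submit_form) and premise 8, O(submit_form → register_protocol), we obtain O(register_protocol).
Applying K to premise 7 (O(register_protocol → ¬break_seal)) and O(register_protocol) yields O(¬break_seal).
Yet premise 10 is F(¬break_seal), i.e. O(break_seal).
We now have both O(¬break_seal) and O(break_seal) — break_seal is simultaneously obligatory and forbidden, violating the D-axiom.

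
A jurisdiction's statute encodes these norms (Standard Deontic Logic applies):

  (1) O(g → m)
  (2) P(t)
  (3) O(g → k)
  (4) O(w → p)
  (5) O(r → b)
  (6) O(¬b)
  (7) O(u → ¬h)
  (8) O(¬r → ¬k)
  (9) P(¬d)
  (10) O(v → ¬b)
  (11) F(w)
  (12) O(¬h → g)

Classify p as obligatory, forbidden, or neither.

Neither

Premise 4 is O(w → p), but O(w) is not derivable from the premises, so it does not yield O(p).
No premise or chain of K-axiom applications forces O(p), and none forces O(¬p). So p is neither obligatory nor forbidden under these norms.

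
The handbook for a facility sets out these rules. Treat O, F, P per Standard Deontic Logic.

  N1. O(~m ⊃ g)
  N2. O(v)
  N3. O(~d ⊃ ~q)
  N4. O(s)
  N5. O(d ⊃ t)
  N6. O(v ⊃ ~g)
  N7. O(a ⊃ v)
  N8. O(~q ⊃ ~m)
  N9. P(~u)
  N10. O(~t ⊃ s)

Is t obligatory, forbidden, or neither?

Obligatory

Premise 2 gives O(v).
Applying K to premise 6 (O(v ⊃ ~g)) and O(v) yields O(~g).
Premise 1 is O(~m ⊃ g); contrapositively O(~g ⊃ m). Since O(~g) holds, K gives O(m).
The contrapositive of premise 8 (O(~q ⊃ ~m)) is O(m ⊃ q), and O(m) is already established, so O(q).
The contrapositive of premise 3 (O(~d ⊃ ~q)) is O(q ⊃ d), and O(q) is already established, so O(d).
From O(d) and premise 5, O(d ⊃ t), we obtain O(t).
Premises 4, 7, 9, 10 do not contribute to this derivation.
Hence t is obligatory.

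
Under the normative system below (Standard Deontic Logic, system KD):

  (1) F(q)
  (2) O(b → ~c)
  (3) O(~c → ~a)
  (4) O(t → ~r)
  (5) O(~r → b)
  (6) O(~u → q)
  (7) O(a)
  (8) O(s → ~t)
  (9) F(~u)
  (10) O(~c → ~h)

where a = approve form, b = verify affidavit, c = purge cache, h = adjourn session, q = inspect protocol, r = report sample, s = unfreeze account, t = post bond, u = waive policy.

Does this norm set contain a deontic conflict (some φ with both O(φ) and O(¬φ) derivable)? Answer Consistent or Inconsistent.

Premise 6 is O(~u → q), but O(~u) is not derivable from the premises, so it does not yield O(q).
So O(q) is not derivable, and the apparent clash with O(~q) does not arise.
A world satisfying every obligation exists (e.g. a=true, b=false, c=true, h=false, q=false, r=true, s=false, t=false, u=true); no atom is both obligatory and forbidden, so the set is consistent.

Consistent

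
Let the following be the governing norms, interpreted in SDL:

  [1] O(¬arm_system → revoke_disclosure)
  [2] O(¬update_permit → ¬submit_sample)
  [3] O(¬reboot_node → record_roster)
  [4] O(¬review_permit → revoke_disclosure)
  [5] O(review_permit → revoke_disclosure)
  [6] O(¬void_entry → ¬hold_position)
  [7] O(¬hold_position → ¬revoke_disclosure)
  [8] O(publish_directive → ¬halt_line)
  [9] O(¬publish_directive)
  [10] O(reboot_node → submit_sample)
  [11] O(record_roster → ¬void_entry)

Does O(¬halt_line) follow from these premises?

Premise 8 is O(publish_directive → ¬halt_line), but O(publish_directive) is not derivable from the premises, so it does not yield O(¬halt_line).
No other premise forces O(¬halt_line). An ideal world satisfying every premise can still have ¬halt_line false, so O(¬halt_line) is not derivable.

No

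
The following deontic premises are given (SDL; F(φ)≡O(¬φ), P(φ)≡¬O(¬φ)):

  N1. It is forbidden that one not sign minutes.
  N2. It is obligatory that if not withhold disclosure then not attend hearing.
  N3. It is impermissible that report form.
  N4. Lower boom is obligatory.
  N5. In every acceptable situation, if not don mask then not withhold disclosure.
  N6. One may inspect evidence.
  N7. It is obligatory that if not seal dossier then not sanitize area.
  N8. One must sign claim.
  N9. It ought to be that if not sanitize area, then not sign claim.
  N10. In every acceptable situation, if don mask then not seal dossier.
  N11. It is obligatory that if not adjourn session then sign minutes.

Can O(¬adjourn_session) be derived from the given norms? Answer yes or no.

No

Premise 11 is O(¬adjourn_session → sign_minutes); even if O(sign_minutes) held, inferring O(¬adjourn_session) would be affirming the consequent — invalid.
No other premise forces O(¬adjourn_session). An ideal world satisfying every premise can still have ¬adjourn_session false, so O(¬adjourn_session) is not derivable.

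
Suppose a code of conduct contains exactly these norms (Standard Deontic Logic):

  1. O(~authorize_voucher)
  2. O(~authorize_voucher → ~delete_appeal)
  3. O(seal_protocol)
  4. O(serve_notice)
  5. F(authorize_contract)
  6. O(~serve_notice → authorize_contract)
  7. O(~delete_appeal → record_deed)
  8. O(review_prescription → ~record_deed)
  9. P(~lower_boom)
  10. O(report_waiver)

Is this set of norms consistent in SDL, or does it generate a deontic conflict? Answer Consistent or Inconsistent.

Consistent

Premise 6 is O(~serve_notice → authorize_contract), but O(~serve_notice) is not derivable from the premises, so it does not yield O(authorize_contract).
So O(authorize_contract) is not derivable, and the apparent clash with O(~authorize_contract) does not arise.
A world satisfying every obligation exists (e.g. authorize_contract=false, authorize_voucher=false, delete_appeal=false, lower_boom=false, record_deed=true, report_waiver=true, review_prescription=false, seal_protocol=true, serve_notice=true); no atom is both obligatory and forbidden, so the set is consistent.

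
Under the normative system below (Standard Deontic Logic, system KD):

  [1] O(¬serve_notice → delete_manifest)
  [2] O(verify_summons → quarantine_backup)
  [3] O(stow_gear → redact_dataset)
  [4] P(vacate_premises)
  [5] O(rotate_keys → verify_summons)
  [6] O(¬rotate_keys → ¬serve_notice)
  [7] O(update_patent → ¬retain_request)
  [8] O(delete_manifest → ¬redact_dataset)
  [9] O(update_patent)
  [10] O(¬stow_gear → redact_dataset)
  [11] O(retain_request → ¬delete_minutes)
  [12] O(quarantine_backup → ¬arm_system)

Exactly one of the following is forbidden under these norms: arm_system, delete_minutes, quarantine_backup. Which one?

By case analysis on ¬stow_gear: premise 10 gives O(¬stow_gear → redact_dataset) and premise 3 gives O(stow_gear → redact_dataset), so O(redact_dataset) either way.
Premise 8, O(delete_manifest → ¬redact_dataset), contraposes to O(redact_dataset → ¬delete_manifest); with O(redact_dataset) we get O(¬delete_manifest).
Premise 1 is O(¬serve_notice → delete_manifest); contrapositively O(¬delete_manifest → serve_notice). Since O(¬delete_manifest) holds, K gives O(serve_notice).
Premise 6 is O(¬rotate_keys → ¬serve_notice); contrapositively O(serve_notice → rotate_keys). Since O(serve_notice) holds, K gives O(rotate_keys).
Premise 5 is O(rotate_keys → verify_summons); since O(rotate_keys), deontic closure gives O(verify_summons).
Applying K to premise 2 (O(verify_summons → quarantine_backup)) and O(verify_summons) yields O(quarantine_backup).
Premise 12 is O(quarantine_backup → ¬arm_system); since O(quarantine_backup), deontic closure gives O(¬arm_system).
So O(¬arm_system) holds, i.e. arm_system is forbidden. None of the other listed options is forbidden under the premises.

arm_system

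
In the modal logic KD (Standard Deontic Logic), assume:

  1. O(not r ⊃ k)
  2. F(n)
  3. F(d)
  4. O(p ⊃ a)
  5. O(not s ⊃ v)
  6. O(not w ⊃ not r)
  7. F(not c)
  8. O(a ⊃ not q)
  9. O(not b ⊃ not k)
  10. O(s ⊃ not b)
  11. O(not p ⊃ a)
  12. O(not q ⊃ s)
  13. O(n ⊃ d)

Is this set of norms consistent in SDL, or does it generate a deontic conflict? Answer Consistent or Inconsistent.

Consistent

Premise 13 is O(n ⊃ d), but O(n) is not derivable from the premises, so it does not yield O(d).
So O(d) is not derivable, and the apparent clash with O(not d) does not arise.
A world satisfying every obligation exists (e.g. a=true, b=false, c=true, d=false, k=false, n=false, p=false, q=false, r=true, s=true, v=false, w=true); no atom is both obligatory and forbidden, so the set is consistent.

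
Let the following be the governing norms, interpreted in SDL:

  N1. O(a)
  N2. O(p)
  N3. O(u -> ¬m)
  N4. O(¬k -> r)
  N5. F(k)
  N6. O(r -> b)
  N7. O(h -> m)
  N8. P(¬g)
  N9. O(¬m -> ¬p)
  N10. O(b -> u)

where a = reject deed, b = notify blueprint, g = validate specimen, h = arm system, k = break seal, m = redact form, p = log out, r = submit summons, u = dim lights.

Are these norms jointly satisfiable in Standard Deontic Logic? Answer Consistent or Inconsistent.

Premise 2 gives O(p).
Premise 9 is O(¬m -> ¬p); contrapositively O(p -> m). Since O(p) holds, K gives O(m).
Premise 3, O(u -> ¬m), contraposes to O(m -> ¬u); with O(m) we get O(¬u).
Premise 10 is O(b -> u); contrapositively O(¬u -> ¬b). Since O(¬u) holds, K gives O(¬b).
Premise 6 is O(r -> b); contrapositively O(¬b -> ¬r). Since O(¬b) holds, K gives O(¬r).
Premise 4, O(¬k -> r), contraposes to O(¬r -> k); with O(¬r) we get O(k).
But premise 5, F(k), means O(¬k).
We now have both O(k) and O(¬k) — k is simultaneously obligatory and forbidden, violating the D-axiom.

Inconsistent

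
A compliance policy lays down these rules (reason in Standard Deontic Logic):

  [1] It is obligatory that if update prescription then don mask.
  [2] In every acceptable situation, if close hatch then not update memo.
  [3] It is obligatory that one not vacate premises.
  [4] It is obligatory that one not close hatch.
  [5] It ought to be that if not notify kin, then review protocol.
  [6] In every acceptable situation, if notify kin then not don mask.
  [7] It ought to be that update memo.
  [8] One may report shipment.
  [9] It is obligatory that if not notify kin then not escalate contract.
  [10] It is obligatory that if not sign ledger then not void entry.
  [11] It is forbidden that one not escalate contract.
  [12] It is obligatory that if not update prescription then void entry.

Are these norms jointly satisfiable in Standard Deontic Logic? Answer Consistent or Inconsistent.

Consistent

Premise 2 is O(close_hatch → ¬update_memo), but O(close_hatch) is not derivable from the premises, so it does not yield O(¬update_memo).
So O(¬update_memo) is not derivable, and the apparent clash with O(update_memo) does not arise.
A world satisfying every obligation exists (e.g. close_hatch=false, don_mask=false, escalate_contract=true, notify_kin=true, report_shipment=false, review_protocol=false, sign_ledger=true, update_memo=true, update_prescription=false, vacate_premises=false, void_entry=true); no atom is both obligatory and forbidden, so the set is consistent.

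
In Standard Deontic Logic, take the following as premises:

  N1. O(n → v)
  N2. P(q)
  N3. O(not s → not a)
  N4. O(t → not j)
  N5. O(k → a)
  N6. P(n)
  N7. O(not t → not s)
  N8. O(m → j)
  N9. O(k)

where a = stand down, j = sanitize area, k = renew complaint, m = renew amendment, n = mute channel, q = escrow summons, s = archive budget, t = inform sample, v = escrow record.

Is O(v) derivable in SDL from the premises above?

No

Premise 1 is O(n → v), but O(n) is not derivable from the premises (the permission P(n) asserts only not O(not n), not O(n)), so it does not yield O(v).
No other premise forces O(v). An ideal world satisfying every premise can still have v false, so O(v) is not derivable.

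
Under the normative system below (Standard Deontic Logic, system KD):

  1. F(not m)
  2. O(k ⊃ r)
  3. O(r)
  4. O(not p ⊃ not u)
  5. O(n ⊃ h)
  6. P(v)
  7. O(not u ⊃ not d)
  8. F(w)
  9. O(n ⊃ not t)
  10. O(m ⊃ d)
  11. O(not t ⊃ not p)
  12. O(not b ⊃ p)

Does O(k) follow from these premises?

No

Premise 2 is O(k ⊃ r); even if O(r) held, inferring O(k) would be affirming the consequent — invalid.
No other premise forces O(k). An ideal world satisfying every premise can still have k false, so O(k) is not derivable.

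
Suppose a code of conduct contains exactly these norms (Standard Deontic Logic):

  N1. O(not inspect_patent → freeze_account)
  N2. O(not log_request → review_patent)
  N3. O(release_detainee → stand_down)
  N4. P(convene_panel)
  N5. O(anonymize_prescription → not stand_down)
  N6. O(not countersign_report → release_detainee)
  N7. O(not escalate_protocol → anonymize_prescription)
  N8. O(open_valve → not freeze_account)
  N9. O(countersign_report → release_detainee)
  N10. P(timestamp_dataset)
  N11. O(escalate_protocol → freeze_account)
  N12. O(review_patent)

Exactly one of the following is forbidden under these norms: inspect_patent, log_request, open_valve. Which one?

Premises 6 and 9 are O(not countersign_report → release_detainee) and O(countersign_report → release_detainee); every ideal world satisfies not countersign_report or countersign_report, so in either case release_detainee holds — hence O(release_detainee).
Applying K to premise 3 (O(release_detainee → stand_down)) and O(release_detainee) yields O(stand_down).
Premise 5, O(anonymize_prescription → not stand_down), contraposes to O(stand_down → not anonymize_prescription); with O(stand_down) we get O(not anonymize_prescription).
Premise 7 is O(not escalate_protocol → anonymize_prescription); contrapositively O(not anonymize_prescription → escalate_protocol). Since O(not anonymize_prescription) holds, K gives O(escalate_protocol).
Premise 11 is O(escalate_protocol → freeze_account); since O(escalate_protocol), deontic closure gives O(freeze_account).
Premise 8 is O(open_valve → not freeze_account); contrapositively O(freeze_account → not open_valve). Since O(freeze_account) holds, K gives O(not open_valve).
So O(not open_valve) holds, i.e. open_valve is forbidden. None of the other listed options is forbidden under the premises.

open_valve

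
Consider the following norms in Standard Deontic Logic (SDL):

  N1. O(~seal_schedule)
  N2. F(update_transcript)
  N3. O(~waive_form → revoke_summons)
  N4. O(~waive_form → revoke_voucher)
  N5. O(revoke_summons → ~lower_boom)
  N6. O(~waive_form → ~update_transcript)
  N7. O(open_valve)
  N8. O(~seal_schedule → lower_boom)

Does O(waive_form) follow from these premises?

Yes

Premise 1 gives O(~seal_schedule).
With premise 8, O(~seal_schedule → lower_boom), the K-axiom yields O(lower_boom).
Premise 5, O(revoke_summons → ~lower_boom), contraposes to O(lower_boom → ~revoke_summons); with O(lower_boom) we get O(~revoke_summons).
Premise 3 is O(~waive_form → revoke_summons); contrapositively O(~revoke_summons → waive_form). Since O(~revoke_summons) holds, K gives O(waive_form).
Premises 2, 4, 6, 7 do not contribute to this derivation.
So O(waive_form) follows.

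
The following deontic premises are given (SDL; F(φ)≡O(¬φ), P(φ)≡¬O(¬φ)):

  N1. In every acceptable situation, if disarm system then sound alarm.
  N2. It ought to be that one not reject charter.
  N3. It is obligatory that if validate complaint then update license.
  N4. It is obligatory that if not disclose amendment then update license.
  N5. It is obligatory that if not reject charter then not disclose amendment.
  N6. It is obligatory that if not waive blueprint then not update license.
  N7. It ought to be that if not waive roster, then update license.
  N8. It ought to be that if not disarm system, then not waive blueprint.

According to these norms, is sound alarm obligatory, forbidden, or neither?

Obligatory

Premise 2 gives O(¬reject_charter).
Premise 5 is O(¬reject_charter → ¬disclose_amendment); since O(¬reject_charter), deontic closure gives O(¬disclose_amendment).
Applying K to premise 4 (O(¬disclose_amendment → update_license)) and O(¬disclose_amendment) yields O(update_license).
Premise 6 is O(¬waive_blueprint → ¬update_license); contrapositively O(update_license → waive_blueprint). Since O(update_license) holds, K gives O(waive_blueprint).
Premise 8, O(¬disarm_system → ¬waive_blueprint), contraposes to O(waive_blueprint → disarm_system); with O(waive_blueprint) we get O(disarm_system).
With premise 1, O(disarm_system → sound_alarm), the K-axiom yields O(sound_alarm).
Premises 3, 7 do not contribute to this derivation.
Hence sound_alarm is obligatory.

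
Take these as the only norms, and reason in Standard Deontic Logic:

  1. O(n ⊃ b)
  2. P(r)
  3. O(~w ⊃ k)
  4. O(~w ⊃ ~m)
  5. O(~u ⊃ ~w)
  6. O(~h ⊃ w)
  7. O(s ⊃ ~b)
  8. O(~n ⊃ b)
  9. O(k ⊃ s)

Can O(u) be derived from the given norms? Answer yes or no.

Yes

By case analysis on n: premise 1 gives O(n ⊃ b) and premise 8 gives O(~n ⊃ b), so O(b) either way.
Premise 7, O(s ⊃ ~b), contraposes to O(b ⊃ ~s); with O(b) we get O(~s).
Premise 9 is O(k ⊃ s); contrapositively O(~s ⊃ ~k). Since O(~s) holds, K gives O(~k).
Premise 3, O(~w ⊃ k), contraposes to O(~k ⊃ w); with O(~k) we get O(w).
The contrapositive of premise 5 (O(~u ⊃ ~w)) is O(w ⊃ u), and O(w) is already established, so O(u).
Premises 2, 4, 6 do not contribute to this derivation.
So O(u) follows.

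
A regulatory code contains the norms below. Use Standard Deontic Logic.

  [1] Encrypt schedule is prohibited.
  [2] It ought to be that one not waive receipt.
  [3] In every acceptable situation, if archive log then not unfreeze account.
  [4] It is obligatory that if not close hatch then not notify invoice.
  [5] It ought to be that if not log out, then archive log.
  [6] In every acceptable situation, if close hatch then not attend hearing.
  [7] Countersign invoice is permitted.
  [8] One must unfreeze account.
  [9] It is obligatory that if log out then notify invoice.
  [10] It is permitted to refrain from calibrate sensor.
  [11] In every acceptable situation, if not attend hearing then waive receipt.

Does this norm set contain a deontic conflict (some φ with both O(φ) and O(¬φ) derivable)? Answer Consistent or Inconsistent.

Inconsistent

Premise 8 gives O(unfreeze_account).
Premise 3, O(archive_log → ¬unfreeze_account), contraposes to O(unfreeze_account → ¬archive_log); with O(unfreeze_account) we get O(¬archive_log).
Premise 5, O(¬log_out → archive_log), contraposes to O(¬archive_log → log_out); with O(¬archive_log) we get O(log_out).
Applying K to premise 9 (O(log_out → notify_invoice)) and O(log_out) yields O(notify_invoice).
The contrapositive of premise 4 (O(¬close_hatch → ¬notify_invoice)) is O(notify_invoice → close_hatch), and O(notify_invoice) is already established, so O(close_hatch).
Premise 6 is O(close_hatch → ¬attend_hearing); since O(close_hatch), deontic closure gives O(¬attend_hearing).
From O(¬attend_hearing) and premise 11, O(¬attend_hearing → waive_receipt), we obtain O(waive_receipt).
Yet premise 2 states O(¬waive_receipt).
We now have both O(waive_receipt) and O(¬waive_receipt) — waive_receipt is simultaneously obligatory and forbidden, violating the D-axiom.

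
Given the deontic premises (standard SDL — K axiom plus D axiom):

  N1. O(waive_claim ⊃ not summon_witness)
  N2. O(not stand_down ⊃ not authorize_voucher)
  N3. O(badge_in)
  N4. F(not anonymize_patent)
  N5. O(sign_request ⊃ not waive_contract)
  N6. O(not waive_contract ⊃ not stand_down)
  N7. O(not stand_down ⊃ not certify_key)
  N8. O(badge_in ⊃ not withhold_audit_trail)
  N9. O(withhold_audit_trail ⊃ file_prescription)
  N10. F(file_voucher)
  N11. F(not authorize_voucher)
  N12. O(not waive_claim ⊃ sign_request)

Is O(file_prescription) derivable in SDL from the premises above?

Premise 9 is O(withhold_audit_trail ⊃ file_prescription), but O(withhold_audit_trail) is not derivable from the premises, so it does not yield O(file_prescription).
No other premise forces O(file_prescription). An ideal world satisfying every premise can still have file_prescription false, so O(file_prescription) is not derivable.

No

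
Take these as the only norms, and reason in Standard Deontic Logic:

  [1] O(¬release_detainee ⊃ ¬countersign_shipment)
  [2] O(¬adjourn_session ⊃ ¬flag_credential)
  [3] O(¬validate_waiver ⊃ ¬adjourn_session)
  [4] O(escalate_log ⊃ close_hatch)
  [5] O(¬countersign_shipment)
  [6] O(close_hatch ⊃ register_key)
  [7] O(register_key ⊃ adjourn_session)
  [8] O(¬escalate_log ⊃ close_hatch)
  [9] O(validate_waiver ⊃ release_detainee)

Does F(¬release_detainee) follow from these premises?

Yes

Premises 4 and 8 are O(escalate_log ⊃ close_hatch) and O(¬escalate_log ⊃ close_hatch); every ideal world satisfies escalate_log or ¬escalate_log, so in either case close_hatch holds — hence O(close_hatch).
From O(close_hatch) and premise 6, O(close_hatch ⊃ register_key), we obtain O(register_key).
From O(register_key) and premise 7, O(register_key ⊃ adjourn_session), we obtain O(adjourn_session).
The contrapositive of premise 3 (O(¬validate_waiver ⊃ ¬adjourn_session)) is O(adjourn_session ⊃ validate_waiver), and O(adjourn_session) is already established, so O(validate_waiver).
With premise 9, O(validate_waiver ⊃ release_detainee), the K-axiom yields O(release_detainee).
Premises 1, 2, 5 do not contribute to this derivation.
So O(release_detainee) holds, i.e. F(¬release_detainee). The claim follows.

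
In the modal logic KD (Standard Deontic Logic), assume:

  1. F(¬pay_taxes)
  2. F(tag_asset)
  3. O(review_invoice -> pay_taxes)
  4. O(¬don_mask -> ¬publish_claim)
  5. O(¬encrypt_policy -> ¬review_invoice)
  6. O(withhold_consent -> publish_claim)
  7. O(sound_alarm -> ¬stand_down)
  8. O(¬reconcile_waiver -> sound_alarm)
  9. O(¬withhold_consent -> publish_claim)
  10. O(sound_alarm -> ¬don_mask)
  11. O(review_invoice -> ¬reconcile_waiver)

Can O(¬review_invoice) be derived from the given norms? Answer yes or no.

Yes

Premises 9 and 6 cover both cases: O(¬withhold_consent -> publish_claim) and O(withhold_consent -> publish_claim). Since ¬withhold_consent ∨ withhold_consent is a tautology, O(publish_claim) follows.
Premise 4, O(¬don_mask -> ¬publish_claim), contraposes to O(publish_claim -> don_mask); with O(publish_claim) we get O(don_mask).
The contrapositive of premise 10 (O(sound_alarm -> ¬don_mask)) is O(don_mask -> ¬sound_alarm), and O(don_mask) is already established, so O(¬sound_alarm).
The contrapositive of premise 8 (O(¬reconcile_waiver -> sound_alarm)) is O(¬sound_alarm -> reconcile_waiver), and O(¬sound_alarm) is already established, so O(reconcile_waiver).
Premise 11, O(review_invoice -> ¬reconcile_waiver), contraposes to O(reconcile_waiver -> ¬review_invoice); with O(reconcile_waiver) we get O(¬review_invoice).
Premises 1, 2, 3, 5, 7 do not contribute to this derivation.
So O(¬review_invoice) follows.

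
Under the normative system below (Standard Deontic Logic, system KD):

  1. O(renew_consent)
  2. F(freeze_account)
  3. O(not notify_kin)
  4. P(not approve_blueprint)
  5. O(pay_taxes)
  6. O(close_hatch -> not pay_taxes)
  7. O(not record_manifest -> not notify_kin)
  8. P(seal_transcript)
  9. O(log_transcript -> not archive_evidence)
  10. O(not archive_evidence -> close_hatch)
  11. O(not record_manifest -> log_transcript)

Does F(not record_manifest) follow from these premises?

Premise 5 gives O(pay_taxes).
Premise 6, O(close_hatch -> not pay_taxes), contraposes to O(pay_taxes -> not close_hatch); with O(pay_taxes) we get O(not close_hatch).
Premise 10, O(not archive_evidence -> close_hatch), contraposes to O(not close_hatch -> archive_evidence); with O(not close_hatch) we get O(archive_evidence).
Premise 9, O(log_transcript -> not archive_evidence), contraposes to O(archive_evidence -> not log_transcript); with O(archive_evidence) we get O(not log_transcript).
Premise 11 is O(not record_manifest -> log_transcript); contrapositively O(not log_transcript -> record_manifest). Since O(not log_transcript) holds, K gives O(record_manifest).
Premises 1, 2, 3, 4, 7, 8 do not contribute to this derivation.
So O(record_manifest) holds, i.e. F(not record_manifest). The claim follows.

Yes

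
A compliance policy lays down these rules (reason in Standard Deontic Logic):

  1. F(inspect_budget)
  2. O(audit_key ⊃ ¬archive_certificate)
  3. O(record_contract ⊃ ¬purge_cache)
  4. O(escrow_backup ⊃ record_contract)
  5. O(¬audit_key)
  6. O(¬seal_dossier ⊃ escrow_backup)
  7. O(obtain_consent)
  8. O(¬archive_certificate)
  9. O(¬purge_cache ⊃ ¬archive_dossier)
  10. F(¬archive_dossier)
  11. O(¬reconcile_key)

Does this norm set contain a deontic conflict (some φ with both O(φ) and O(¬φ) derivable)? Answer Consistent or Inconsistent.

Consistent

Premise 2 is O(audit_key ⊃ ¬archive_certificate); even if O(¬archive_certificate) held, inferring O(audit_key) would be affirming the consequent — invalid.
So O(audit_key) is not derivable, and the apparent clash with O(¬audit_key) does not arise.
A world satisfying every obligation exists (e.g. archive_certificate=false, archive_dossier=true, audit_key=false, escrow_backup=false, inspect_budget=false, obtain_consent=true, purge_cache=true, reconcile_key=false, record_contract=false, seal_dossier=true); no atom is both obligatory and forbidden, so the set is consistent.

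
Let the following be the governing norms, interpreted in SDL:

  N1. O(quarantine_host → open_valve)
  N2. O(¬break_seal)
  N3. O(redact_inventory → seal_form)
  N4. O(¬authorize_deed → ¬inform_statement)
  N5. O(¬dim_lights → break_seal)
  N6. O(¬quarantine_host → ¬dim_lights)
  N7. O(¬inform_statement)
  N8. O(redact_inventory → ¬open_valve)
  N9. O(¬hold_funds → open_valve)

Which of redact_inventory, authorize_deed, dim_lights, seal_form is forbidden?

Premise 2 gives O(¬break_seal).
Premise 5 is O(¬dim_lights → break_seal); contrapositively O(¬break_seal → dim_lights). Since O(¬break_seal) holds, K gives O(dim_lights).
Premise 6, O(¬quarantine_host → ¬dim_lights), contraposes to O(dim_lights → quarantine_host); with O(dim_lights) we get O(quarantine_host).
From O(quarantine_host) and premise 1, O(quarantine_host → open_valve), we obtain O(open_valve).
The contrapositive of premise 8 (O(redact_inventory → ¬open_valve)) is O(open_valve → ¬redact_inventory), and O(open_valve) is already established, so O(¬redact_inventory).
So O(¬redact_inventory) holds, i.e. redact_inventory is forbidden. None of the other listed options is forbidden under the premises.

redact_inventory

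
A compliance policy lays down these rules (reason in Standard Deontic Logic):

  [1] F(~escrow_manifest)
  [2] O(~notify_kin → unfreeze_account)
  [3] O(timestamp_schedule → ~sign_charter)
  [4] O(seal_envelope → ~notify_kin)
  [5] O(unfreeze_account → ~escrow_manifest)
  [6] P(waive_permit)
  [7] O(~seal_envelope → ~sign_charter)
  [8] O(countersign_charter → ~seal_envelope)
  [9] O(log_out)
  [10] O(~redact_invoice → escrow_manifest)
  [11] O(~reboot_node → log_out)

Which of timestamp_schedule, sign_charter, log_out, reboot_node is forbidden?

Premise 1 is F(~escrow_manifest), i.e. O(escrow_manifest).
Premise 5 is O(unfreeze_account → ~escrow_manifest); contrapositively O(escrow_manifest → ~unfreeze_account). Since O(escrow_manifest) holds, K gives O(~unfreeze_account).
Premise 2 is O(~notify_kin → unfreeze_account); contrapositively O(~unfreeze_account → notify_kin). Since O(~unfreeze_account) holds, K gives O(notify_kin).
Premise 4, O(seal_envelope → ~notify_kin), contraposes to O(notify_kin → ~seal_envelope); with O(notify_kin) we get O(~seal_envelope).
Premise 7 is O(~seal_envelope → ~sign_charter); since O(~seal_envelope), deontic closure gives O(~sign_charter).
So O(~sign_charter) holds, i.e. sign_charter is forbidden. None of the other listed options is forbidden under the premises.

sign_charter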